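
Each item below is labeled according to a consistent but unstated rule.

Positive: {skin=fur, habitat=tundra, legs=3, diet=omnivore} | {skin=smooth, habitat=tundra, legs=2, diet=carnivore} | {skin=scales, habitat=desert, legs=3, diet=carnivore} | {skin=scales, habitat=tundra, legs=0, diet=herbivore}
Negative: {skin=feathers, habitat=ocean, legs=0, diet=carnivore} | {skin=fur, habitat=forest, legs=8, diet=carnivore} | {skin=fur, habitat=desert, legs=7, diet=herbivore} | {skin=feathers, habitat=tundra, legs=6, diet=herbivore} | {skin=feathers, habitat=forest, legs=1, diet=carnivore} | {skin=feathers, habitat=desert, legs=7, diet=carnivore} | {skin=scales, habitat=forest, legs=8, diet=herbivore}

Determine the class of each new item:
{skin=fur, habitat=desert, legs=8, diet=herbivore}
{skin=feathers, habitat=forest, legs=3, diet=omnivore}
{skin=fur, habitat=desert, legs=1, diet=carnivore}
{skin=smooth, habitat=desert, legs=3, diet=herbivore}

The classifier is using: skin is not feathers AND legs ≤ 3.

Negative, Negative, Positive, Positive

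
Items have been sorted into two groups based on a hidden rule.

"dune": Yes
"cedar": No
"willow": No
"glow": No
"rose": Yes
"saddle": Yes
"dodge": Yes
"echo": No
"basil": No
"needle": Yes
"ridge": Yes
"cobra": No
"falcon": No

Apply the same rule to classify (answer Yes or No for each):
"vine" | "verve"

Yes, Yes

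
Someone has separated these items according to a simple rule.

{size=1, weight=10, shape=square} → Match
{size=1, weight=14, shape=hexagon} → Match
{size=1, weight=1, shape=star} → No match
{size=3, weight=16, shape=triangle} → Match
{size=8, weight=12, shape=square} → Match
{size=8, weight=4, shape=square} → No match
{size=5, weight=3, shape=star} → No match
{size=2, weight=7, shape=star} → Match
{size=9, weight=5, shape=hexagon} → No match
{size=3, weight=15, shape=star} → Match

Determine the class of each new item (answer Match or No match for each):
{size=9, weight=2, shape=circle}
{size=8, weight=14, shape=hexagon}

All 'Match' examples share one property — weight ≥ 7 — and every 'No match' example lacks it.
No match: {size=9, weight=2, shape=circle}, since weight = 2. Match: {size=8, weight=14, shape=hexagon}, since weight = 14.

No match, Match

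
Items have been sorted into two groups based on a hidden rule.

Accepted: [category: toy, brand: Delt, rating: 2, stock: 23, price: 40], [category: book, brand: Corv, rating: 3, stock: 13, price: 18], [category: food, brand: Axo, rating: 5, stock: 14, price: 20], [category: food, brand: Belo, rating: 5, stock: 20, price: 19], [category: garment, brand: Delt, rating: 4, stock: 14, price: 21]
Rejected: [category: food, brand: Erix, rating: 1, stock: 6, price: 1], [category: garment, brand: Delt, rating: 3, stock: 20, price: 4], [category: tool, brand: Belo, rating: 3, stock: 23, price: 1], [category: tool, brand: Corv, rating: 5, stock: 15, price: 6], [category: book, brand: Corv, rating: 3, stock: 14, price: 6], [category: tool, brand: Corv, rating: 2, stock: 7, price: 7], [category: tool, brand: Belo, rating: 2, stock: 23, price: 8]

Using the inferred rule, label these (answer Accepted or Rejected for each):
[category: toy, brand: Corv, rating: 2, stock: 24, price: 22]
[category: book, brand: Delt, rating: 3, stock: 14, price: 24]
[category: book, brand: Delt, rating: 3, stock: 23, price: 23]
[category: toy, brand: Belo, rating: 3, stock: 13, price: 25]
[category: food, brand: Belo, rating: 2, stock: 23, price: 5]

The pattern is that an item is 'Accepted' exactly when: price ≥ 18.

Accepted, Accepted, Accepted, Accepted, Rejected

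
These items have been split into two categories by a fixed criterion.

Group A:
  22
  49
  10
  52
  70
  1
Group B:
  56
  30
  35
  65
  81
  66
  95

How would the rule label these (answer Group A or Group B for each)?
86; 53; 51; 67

The simplest hypothesis consistent with all the labels is: ≡ 1 (mod 3).
86: 86 mod 3 = 2, does not fit → Group B. 53: 53 mod 3 = 2, does not fit → Group B. 51: 51 mod 3 = 0, does not fit → Group B. 67: 67 mod 3 = 1, passes → Group A.

Group B, Group B, Group B, Group A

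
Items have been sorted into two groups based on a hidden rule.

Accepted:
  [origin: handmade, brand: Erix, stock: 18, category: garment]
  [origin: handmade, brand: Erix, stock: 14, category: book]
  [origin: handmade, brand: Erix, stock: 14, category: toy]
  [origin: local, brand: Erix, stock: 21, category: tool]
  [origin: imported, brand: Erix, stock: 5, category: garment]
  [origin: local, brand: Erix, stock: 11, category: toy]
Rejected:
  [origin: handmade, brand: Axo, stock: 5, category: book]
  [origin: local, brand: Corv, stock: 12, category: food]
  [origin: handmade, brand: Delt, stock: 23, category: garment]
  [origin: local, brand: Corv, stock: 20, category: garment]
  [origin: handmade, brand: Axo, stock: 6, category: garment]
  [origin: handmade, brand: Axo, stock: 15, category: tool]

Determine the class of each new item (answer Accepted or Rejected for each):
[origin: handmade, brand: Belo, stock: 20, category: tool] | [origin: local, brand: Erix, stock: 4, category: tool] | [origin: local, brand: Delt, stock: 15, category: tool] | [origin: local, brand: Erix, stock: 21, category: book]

Rejected, Accepted, Rejected, Accepted

'Accepted' ⟺ brand is Erix.
[origin: handmade, brand: Belo, stock: 20, category: tool]: brand is Belo — lacks this property, so Rejected. [origin: local, brand: Erix, stock: 4, category: tool]: brand is Erix — checks out, so Accepted. [origin: local, brand: Delt, stock: 15, category: tool]: brand is Delt — lacks this property, so Rejected. [origin: local, brand: Erix, stock: 21, category: book]: brand is Erix — checks out, so Accepted.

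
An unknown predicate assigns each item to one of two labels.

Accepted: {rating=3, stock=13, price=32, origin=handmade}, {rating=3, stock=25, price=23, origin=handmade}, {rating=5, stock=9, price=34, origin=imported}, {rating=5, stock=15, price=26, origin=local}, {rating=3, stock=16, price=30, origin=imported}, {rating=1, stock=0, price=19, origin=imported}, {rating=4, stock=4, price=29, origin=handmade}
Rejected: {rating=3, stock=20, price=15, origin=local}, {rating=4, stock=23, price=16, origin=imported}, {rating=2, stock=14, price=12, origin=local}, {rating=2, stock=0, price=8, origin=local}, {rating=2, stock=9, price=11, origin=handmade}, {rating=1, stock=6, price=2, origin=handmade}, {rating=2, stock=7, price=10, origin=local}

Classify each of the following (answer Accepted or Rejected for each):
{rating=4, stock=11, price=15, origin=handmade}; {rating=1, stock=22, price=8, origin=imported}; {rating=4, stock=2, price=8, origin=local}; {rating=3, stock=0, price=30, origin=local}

Rejected, Rejected, Rejected, Accepted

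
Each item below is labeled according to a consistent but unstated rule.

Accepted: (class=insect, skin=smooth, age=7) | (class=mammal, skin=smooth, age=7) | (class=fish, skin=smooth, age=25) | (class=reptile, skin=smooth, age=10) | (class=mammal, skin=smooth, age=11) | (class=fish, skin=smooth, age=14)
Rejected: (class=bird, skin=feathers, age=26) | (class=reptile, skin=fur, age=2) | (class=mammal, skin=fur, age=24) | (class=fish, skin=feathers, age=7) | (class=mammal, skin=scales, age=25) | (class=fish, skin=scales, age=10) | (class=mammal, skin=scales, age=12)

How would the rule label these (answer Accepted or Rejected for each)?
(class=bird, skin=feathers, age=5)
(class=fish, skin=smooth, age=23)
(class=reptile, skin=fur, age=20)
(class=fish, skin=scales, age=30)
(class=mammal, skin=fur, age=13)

Rejected, Accepted, Rejected, Rejected, Rejected

Comparing the two groups points to one rule — skin is smooth.
(class=bird, skin=feathers, age=5): skin is feathers, doesn't match → Rejected.
(class=fish, skin=smooth, age=23): skin is smooth, satisfies this → Accepted.
(class=reptile, skin=fur, age=20): skin is fur, doesn't match → Rejected.
(class=fish, skin=scales, age=30): skin is scales, doesn't match → Rejected.
(class=mammal, skin=fur, age=13): skin is fur, doesn't match → Rejected.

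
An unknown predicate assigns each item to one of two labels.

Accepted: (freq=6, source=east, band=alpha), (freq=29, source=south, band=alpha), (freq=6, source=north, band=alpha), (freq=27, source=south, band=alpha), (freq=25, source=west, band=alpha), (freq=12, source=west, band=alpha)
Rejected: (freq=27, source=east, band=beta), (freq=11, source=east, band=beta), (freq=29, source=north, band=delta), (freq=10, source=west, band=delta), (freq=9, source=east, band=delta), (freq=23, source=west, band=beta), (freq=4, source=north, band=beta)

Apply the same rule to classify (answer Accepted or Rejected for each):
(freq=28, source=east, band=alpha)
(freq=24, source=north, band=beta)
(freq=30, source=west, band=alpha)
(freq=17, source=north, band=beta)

The pattern is that an item is 'Accepted' exactly when: band is alpha.
(freq=28, source=east, band=alpha): Accepted (band is alpha).
(freq=24, source=north, band=beta): Rejected (band is beta).
(freq=30, source=west, band=alpha): Accepted (band is alpha).
(freq=17, source=north, band=beta): Rejected (band is beta).

Accepted, Rejected, Accepted, Rejected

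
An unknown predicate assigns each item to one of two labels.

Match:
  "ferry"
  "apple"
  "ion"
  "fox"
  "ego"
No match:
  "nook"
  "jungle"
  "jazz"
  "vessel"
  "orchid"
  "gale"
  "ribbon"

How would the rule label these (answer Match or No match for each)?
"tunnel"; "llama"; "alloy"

No match, Match, Match

The rule appears to be: odd length.
"tunnel": No match (length 6).
"llama": Match (length 5).
"alloy": Match (length 5).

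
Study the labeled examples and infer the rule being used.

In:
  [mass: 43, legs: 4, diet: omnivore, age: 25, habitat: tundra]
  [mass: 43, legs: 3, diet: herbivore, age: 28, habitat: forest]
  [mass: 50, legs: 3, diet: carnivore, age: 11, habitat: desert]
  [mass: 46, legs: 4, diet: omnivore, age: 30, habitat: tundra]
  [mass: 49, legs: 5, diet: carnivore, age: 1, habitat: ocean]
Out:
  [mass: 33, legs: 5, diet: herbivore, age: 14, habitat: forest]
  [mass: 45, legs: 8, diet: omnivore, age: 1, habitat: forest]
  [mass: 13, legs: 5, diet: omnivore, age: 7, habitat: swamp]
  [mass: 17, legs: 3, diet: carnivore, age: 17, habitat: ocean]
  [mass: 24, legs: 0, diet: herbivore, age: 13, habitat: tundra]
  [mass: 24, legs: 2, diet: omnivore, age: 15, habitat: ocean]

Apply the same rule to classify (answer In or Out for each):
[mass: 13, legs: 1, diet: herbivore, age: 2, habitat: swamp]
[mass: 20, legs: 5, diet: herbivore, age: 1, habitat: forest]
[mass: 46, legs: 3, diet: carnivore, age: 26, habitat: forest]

Out, Out, In

The simplest hypothesis consistent with all the labels is: legs ≤ 5 AND mass ≥ 43.
[mass: 13, legs: 1, diet: herbivore, age: 2, habitat: swamp]: Out (legs = 1, mass = 13). [mass: 20, legs: 5, diet: herbivore, age: 1, habitat: forest]: Out (legs = 5, mass = 20). [mass: 46, legs: 3, diet: carnivore, age: 26, habitat: forest]: In (legs = 3, mass = 46).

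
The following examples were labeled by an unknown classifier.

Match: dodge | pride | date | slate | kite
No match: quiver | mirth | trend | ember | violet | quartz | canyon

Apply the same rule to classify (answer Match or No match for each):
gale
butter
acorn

Match, No match, No match

One predicate separates the groups cleanly: ends with 'e'.
gale: ends with 'e', matches → Match. butter: ends with 'r', fails the rule → No match. acorn: ends with 'n', fails the rule → No match.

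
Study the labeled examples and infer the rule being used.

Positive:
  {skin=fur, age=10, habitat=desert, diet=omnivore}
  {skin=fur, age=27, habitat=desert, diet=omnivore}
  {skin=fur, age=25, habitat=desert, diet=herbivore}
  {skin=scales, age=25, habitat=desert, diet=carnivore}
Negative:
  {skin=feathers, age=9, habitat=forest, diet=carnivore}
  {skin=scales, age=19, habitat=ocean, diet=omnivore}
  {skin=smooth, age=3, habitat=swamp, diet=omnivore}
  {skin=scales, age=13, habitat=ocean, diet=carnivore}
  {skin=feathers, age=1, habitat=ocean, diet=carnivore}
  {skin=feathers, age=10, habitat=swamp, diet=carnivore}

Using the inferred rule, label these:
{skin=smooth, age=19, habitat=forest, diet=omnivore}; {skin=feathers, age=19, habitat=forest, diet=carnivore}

Negative, Negative

The classifier is using: habitat is desert.
{skin=smooth, age=19, habitat=forest, diet=omnivore} → habitat is forest → Negative. {skin=feathers, age=19, habitat=forest, diet=carnivore} → habitat is forest → Negative.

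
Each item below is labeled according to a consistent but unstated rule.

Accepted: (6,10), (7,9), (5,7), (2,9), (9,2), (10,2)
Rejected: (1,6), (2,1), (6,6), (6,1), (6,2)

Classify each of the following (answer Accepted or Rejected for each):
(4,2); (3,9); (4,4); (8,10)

The simplest hypothesis consistent with all the labels is: max ≥ 7.
Rejected: (4,2), since max 4.
Accepted: (3,9), since max 9.
Rejected: (4,4), since max 4.
Accepted: (8,10), since max 10.

Rejected, Accepted, Rejected, Accepted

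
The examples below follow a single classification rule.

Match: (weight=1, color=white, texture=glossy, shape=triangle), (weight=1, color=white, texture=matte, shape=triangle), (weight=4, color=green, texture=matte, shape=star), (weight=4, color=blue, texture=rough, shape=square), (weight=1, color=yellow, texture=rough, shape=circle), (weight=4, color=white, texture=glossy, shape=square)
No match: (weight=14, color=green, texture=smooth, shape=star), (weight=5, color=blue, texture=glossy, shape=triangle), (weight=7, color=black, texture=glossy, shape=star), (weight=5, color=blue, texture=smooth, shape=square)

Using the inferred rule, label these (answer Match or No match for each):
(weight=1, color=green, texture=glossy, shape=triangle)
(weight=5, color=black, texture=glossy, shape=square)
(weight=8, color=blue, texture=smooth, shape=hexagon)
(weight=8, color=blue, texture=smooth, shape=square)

Match, No match, No match, No match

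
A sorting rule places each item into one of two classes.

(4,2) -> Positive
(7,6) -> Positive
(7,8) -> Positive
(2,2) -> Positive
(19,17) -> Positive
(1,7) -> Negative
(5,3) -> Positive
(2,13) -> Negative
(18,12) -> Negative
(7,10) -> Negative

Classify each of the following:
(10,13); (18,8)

Negative, Negative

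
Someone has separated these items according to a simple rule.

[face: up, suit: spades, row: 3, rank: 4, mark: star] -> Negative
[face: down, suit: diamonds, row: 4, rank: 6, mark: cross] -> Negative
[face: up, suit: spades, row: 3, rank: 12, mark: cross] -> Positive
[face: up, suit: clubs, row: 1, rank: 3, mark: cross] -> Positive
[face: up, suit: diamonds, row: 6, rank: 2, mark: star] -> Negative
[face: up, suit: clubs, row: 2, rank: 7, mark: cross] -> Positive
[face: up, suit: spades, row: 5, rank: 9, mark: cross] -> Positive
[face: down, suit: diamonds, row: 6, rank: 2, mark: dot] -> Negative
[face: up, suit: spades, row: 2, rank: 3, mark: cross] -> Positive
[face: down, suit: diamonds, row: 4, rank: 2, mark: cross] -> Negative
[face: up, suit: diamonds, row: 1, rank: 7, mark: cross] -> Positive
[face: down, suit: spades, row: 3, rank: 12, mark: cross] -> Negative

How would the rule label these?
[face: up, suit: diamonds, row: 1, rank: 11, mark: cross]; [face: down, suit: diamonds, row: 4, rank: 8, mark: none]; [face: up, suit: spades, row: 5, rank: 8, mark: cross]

All 'Positive' examples share one property — face is up AND mark is cross — and every 'Negative' example lacks it.
[face: up, suit: diamonds, row: 1, rank: 11, mark: cross]: face is up, mark is cross, qualifies → Positive.
[face: down, suit: diamonds, row: 4, rank: 8, mark: none]: face is down, mark is none, does not satisfy this → Negative.
[face: up, suit: spades, row: 5, rank: 8, mark: cross]: face is up, mark is cross, qualifies → Positive.

Positive, Negative, Positive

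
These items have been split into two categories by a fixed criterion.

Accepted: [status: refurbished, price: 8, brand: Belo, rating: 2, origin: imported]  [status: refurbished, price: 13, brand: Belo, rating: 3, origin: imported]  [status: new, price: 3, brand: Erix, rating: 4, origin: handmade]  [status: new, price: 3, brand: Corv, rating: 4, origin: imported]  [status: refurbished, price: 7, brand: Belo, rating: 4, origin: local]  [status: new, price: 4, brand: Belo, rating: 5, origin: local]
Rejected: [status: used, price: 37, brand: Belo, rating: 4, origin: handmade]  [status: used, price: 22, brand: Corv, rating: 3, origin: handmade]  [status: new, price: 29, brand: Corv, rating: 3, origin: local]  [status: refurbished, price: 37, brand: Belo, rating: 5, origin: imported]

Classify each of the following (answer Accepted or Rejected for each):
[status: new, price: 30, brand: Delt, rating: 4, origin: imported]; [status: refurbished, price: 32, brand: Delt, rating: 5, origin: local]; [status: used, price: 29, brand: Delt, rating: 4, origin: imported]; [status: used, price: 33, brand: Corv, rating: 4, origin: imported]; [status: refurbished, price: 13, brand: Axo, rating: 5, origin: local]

The distinguishing property — price ≤ 13 — holds for all the 'Accepted' cases and none of the 'Rejected' cases.
[status: new, price: 30, brand: Delt, rating: 4, origin: imported]: price = 30 — does not satisfy this, so Rejected.
[status: refurbished, price: 32, brand: Delt, rating: 5, origin: local]: price = 32 — does not satisfy this, so Rejected.
[status: used, price: 29, brand: Delt, rating: 4, origin: imported]: price = 29 — does not satisfy this, so Rejected.
[status: used, price: 33, brand: Corv, rating: 4, origin: imported]: price = 33 — does not satisfy this, so Rejected.
[status: refurbished, price: 13, brand: Axo, rating: 5, origin: local]: price = 13 — checks out, so Accepted.

Rejected, Rejected, Rejected, Rejected, Accepted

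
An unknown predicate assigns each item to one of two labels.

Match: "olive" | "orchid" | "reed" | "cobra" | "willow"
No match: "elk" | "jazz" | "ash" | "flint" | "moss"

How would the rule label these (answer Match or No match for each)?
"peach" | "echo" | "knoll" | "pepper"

Match, Match, No match, Match

The common property of the 'Match' items is: has ≥ 2 vowels. No 'No match' item has it.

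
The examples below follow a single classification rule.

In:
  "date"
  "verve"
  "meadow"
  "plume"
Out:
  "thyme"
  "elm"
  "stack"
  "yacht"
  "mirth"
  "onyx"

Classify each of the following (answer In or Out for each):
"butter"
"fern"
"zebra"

In, Out, In

The distinguishing property — has ≥ 2 vowels — holds for all the 'In' cases and none of the 'Out' cases.
In: "butter", since 2 vowels.
Out: "fern", since 1 vowel.
In: "zebra", since 2 vowels.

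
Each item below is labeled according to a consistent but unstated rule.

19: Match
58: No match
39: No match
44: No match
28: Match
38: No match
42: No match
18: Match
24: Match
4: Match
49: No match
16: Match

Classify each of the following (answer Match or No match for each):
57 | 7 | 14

No match, Match, Match

The distinguishing property — at most 28 — holds for all the 'Match' cases and none of the 'No match' cases.
57 → 57 > 28 → No match. 7 → 7 ≤ 28 → Match. 14 → 14 ≤ 28 → Match.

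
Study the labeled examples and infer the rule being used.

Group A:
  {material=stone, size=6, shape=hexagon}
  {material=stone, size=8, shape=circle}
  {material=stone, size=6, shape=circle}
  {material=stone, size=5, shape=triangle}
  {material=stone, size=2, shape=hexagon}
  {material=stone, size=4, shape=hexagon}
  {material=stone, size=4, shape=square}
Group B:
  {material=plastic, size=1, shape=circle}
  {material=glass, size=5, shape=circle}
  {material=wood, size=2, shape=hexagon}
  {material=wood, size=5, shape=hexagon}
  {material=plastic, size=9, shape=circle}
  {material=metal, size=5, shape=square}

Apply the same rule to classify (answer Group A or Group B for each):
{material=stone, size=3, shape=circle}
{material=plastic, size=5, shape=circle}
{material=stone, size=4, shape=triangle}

The rule appears to be: material is stone.
{material=stone, size=3, shape=circle} — material is stone, hence Group A. {material=plastic, size=5, shape=circle} — material is plastic, hence Group B. {material=stone, size=4, shape=triangle} — material is stone, hence Group A.

Group A, Group B, Group A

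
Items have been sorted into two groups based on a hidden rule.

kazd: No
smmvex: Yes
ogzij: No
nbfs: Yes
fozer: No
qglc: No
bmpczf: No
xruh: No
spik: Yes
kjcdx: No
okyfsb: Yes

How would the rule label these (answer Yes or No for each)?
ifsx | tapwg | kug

The simplest hypothesis consistent with all the labels is: contains 's'.

Yes, No, No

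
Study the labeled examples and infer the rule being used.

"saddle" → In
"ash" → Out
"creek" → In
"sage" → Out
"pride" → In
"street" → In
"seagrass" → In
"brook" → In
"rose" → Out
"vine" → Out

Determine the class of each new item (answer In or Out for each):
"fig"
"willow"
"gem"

A rule that fits every label: length ≥ 5 — true of each 'In' example, false of each 'Out' one.

Out, In, Out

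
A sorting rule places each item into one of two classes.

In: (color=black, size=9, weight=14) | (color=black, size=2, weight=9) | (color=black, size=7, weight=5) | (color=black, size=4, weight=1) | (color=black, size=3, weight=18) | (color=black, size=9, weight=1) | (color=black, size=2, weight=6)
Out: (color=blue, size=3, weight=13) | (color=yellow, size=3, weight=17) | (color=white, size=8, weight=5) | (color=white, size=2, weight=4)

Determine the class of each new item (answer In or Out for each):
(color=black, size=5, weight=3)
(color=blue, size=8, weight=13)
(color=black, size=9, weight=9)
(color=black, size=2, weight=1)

'In' ⟺ color is black.

In, Out, In, In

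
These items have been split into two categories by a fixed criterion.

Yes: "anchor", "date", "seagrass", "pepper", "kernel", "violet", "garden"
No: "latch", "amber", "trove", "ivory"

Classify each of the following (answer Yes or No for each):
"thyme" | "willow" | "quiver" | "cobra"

The distinguishing property — even length — holds for all the 'Yes' cases and none of the 'No' cases.

No, Yes, Yes, No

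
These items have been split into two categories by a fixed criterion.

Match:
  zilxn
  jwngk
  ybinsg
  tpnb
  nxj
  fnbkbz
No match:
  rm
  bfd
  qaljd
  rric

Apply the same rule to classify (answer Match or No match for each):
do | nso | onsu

Every 'Match' example satisfies: contains 'n'. None of the 'No match' examples do.
do: no 'n' — lacks this property, so No match. nso: has 'n' — passes, so Match. onsu: has 'n' — passes, so Match.

No match, Match, Match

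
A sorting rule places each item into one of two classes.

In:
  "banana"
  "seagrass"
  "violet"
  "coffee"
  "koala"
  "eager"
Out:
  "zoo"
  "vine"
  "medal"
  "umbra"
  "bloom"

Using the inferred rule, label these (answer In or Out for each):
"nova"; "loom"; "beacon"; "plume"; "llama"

Out, Out, In, Out, Out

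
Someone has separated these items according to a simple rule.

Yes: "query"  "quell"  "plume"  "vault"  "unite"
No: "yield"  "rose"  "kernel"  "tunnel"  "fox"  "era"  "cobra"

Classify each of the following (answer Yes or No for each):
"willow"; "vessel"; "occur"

No, No, Yes

The common property of the 'Yes' items is: odd length AND contains 'u'. No 'No' item has it.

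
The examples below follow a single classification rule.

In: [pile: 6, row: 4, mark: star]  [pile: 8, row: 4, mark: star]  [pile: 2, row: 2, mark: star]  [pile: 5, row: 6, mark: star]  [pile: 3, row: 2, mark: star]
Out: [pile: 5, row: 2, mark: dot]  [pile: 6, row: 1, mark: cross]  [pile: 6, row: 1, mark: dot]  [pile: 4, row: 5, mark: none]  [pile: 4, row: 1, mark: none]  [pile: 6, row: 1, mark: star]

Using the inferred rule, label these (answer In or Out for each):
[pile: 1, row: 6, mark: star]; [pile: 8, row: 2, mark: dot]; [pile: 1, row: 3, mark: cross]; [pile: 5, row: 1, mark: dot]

Every 'In' example satisfies: mark is star AND row ≥ 2. None of the 'Out' examples do.
[pile: 1, row: 6, mark: star]: In (mark is star, row = 6).
[pile: 8, row: 2, mark: dot]: Out (mark is dot, row = 2).
[pile: 1, row: 3, mark: cross]: Out (mark is cross, row = 3).
[pile: 5, row: 1, mark: dot]: Out (mark is dot, row = 1).

In, Out, Out, Out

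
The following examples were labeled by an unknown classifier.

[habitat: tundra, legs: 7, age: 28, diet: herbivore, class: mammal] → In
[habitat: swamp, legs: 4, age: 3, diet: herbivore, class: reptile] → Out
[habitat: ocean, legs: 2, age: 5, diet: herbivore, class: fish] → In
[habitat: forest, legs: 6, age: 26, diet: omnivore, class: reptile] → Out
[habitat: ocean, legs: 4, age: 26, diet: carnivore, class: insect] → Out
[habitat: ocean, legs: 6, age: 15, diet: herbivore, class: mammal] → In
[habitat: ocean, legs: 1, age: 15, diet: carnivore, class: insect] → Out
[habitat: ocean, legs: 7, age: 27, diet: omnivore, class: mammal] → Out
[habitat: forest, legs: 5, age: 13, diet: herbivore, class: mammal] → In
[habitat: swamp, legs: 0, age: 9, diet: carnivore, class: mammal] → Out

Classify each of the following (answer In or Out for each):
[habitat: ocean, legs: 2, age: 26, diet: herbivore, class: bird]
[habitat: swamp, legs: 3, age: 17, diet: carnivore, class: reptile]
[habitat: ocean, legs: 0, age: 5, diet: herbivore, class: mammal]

In, Out, In

The simplest hypothesis consistent with all the labels is: diet is herbivore AND age ≥ 5.
[habitat: ocean, legs: 2, age: 26, diet: herbivore, class: bird]: In (diet is herbivore, age = 26). [habitat: swamp, legs: 3, age: 17, diet: carnivore, class: reptile]: Out (diet is carnivore, age = 17). [habitat: ocean, legs: 0, age: 5, diet: herbivore, class: mammal]: In (diet is herbivore, age = 5).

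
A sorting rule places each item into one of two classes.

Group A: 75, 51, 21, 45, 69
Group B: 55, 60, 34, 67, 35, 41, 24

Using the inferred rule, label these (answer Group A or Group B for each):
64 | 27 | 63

The distinguishing property — ≡ 3 (mod 6) — holds for all the 'Group A' cases and none of the 'Group B' cases.

Group B, Group A, Group A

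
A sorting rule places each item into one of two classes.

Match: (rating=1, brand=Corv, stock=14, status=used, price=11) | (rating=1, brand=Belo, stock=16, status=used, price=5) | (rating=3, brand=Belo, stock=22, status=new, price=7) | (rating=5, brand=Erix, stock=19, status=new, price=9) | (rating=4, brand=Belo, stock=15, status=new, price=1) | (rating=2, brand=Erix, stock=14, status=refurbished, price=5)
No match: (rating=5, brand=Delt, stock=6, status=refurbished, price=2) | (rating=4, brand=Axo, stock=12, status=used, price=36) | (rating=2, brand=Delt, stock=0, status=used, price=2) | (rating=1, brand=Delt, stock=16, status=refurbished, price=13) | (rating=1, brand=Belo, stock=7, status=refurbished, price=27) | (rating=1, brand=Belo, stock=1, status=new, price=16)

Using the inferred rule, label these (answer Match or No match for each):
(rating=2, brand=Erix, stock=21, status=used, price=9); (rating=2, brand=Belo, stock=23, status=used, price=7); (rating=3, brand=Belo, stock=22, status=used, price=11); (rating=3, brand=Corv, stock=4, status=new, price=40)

Match, Match, Match, No match

All 'Match' examples share one property — price ≤ 11 AND stock ≥ 7 — and every 'No match' example lacks it.
(rating=2, brand=Erix, stock=21, status=used, price=9): Match (price = 9, stock = 21). (rating=2, brand=Belo, stock=23, status=used, price=7): Match (price = 7, stock = 23). (rating=3, brand=Belo, stock=22, status=used, price=11): Match (price = 11, stock = 22). (rating=3, brand=Corv, stock=4, status=new, price=40): No match (price = 40, stock = 4).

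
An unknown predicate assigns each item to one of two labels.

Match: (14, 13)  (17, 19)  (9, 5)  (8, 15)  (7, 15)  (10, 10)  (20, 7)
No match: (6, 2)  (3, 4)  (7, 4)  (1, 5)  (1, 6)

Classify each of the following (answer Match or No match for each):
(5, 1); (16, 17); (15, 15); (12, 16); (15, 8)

No match, Match, Match, Match, Match

All 'Match' examples share one property — sum ≥ 14 — and every 'No match' example lacks it.
(5, 1) → 5+1 = 6 → No match.
(16, 17) → 16+17 = 33 → Match.
(15, 15) → 15+15 = 30 → Match.
(12, 16) → 12+16 = 28 → Match.
(15, 8) → 15+8 = 23 → Match.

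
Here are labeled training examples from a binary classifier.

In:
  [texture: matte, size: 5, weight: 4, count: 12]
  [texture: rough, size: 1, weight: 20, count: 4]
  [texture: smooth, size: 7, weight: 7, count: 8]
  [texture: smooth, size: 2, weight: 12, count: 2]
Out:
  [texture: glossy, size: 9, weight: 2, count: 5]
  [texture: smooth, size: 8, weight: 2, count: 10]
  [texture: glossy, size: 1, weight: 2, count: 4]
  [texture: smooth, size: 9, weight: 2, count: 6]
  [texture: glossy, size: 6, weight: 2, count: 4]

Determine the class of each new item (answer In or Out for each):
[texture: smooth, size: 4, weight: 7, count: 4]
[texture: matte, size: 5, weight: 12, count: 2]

In, In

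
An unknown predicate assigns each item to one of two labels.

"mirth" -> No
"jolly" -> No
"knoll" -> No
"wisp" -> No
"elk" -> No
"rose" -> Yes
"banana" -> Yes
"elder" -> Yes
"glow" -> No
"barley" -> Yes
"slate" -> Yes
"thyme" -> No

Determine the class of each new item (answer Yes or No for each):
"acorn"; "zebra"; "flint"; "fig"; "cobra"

Yes, Yes, No, No, Yes

A rule that fits every label: has ≥ 2 vowels — true of each 'Yes' example, false of each 'No' one.
"acorn" → 2 vowels → Yes.
"zebra" → 2 vowels → Yes.
"flint" → 1 vowel → No.
"fig" → 1 vowel → No.
"cobra" → 2 vowels → Yes.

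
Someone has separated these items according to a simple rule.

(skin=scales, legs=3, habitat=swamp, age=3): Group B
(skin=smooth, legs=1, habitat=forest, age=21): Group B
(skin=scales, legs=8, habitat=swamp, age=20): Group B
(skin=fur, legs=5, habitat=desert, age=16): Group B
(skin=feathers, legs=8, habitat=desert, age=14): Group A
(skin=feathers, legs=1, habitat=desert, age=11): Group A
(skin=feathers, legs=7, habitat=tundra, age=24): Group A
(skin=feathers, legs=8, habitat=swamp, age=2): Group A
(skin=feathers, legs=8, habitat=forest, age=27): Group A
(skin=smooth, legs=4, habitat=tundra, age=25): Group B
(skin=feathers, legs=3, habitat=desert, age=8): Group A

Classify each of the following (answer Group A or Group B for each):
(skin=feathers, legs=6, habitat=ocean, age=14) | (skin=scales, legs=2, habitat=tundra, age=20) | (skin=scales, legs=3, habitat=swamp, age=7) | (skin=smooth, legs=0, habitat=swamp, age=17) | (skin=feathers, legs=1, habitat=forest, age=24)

Checking candidate rules against both groups, what survives is: skin is feathers.
Group A: (skin=feathers, legs=6, habitat=ocean, age=14), since skin is feathers. Group B: (skin=scales, legs=2, habitat=tundra, age=20), since skin is scales. Group B: (skin=scales, legs=3, habitat=swamp, age=7), since skin is scales. Group B: (skin=smooth, legs=0, habitat=swamp, age=17), since skin is smooth. Group A: (skin=feathers, legs=1, habitat=forest, age=24), since skin is feathers.

Group A, Group B, Group B, Group B, Group A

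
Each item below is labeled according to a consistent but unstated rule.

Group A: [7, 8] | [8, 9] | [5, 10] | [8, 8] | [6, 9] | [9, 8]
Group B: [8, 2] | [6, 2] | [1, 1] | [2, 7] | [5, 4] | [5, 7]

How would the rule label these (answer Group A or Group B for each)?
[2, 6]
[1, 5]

One predicate separates the groups cleanly: sum ≥ 15.

Group B, Group B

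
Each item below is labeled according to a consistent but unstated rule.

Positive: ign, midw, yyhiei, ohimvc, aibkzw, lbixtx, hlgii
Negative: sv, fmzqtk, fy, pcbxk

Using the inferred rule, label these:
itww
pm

The rule appears to be: contains 'i'.
itww: has 'i', fits → Positive.
pm: no 'i', does not fit → Negative.

Positive, Negative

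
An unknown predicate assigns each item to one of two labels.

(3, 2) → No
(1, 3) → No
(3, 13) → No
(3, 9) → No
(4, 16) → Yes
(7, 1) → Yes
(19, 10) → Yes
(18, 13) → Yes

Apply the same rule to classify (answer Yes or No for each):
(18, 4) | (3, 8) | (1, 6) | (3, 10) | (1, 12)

One predicate separates the groups cleanly: first ≥ 4.
(18, 4): Yes (first 18). (3, 8): No (first 3). (1, 6): No (first 1). (3, 10): No (first 3). (1, 12): No (first 1).

Yes, No, No, No, No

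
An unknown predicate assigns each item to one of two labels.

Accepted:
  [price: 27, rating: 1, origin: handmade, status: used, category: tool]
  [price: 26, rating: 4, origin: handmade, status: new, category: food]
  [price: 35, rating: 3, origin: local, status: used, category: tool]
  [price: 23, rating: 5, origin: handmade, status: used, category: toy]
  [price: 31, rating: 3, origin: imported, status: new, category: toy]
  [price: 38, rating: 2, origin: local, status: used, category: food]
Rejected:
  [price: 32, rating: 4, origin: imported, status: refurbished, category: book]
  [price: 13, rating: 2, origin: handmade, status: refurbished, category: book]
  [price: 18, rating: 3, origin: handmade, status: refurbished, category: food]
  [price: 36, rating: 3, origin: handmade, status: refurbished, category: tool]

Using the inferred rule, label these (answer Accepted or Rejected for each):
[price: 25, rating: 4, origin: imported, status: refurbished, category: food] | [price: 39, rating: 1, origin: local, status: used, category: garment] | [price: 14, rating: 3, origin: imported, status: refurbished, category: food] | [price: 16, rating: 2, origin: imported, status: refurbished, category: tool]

Rejected, Accepted, Rejected, Rejected

The rule appears to be: status is not refurbished.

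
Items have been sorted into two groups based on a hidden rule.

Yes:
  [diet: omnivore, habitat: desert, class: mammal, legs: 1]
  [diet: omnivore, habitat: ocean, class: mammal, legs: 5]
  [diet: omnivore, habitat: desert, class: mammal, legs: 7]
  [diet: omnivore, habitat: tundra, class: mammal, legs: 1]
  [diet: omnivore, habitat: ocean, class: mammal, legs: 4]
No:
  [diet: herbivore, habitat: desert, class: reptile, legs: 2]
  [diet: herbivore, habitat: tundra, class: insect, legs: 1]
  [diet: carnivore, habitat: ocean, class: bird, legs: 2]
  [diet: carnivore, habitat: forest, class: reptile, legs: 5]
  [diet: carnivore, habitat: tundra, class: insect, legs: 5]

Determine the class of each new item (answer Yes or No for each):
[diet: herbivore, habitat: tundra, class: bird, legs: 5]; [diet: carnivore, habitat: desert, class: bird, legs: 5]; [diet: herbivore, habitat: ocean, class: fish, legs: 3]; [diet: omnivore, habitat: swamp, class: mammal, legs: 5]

The simplest hypothesis consistent with all the labels is: class is mammal.

No, No, No, Yes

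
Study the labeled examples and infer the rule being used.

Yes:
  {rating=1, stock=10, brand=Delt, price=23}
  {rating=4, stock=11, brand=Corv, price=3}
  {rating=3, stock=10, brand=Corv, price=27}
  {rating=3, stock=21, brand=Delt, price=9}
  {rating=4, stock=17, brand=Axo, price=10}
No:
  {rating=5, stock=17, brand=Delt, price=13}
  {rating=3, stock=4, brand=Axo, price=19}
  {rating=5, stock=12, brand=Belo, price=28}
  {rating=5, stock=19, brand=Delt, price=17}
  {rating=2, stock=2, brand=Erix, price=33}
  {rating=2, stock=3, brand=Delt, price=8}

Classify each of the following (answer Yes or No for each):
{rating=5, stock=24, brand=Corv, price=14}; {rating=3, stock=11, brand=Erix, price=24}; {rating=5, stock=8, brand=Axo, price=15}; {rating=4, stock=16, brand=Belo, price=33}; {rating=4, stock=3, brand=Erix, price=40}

No, Yes, No, Yes, No

Every 'Yes' example satisfies: rating ≤ 4 AND stock ≥ 10. None of the 'No' examples do.
{rating=5, stock=24, brand=Corv, price=14}: No (rating = 5, stock = 24). {rating=3, stock=11, brand=Erix, price=24}: Yes (rating = 3, stock = 11). {rating=5, stock=8, brand=Axo, price=15}: No (rating = 5, stock = 8). {rating=4, stock=16, brand=Belo, price=33}: Yes (rating = 4, stock = 16). {rating=4, stock=3, brand=Erix, price=40}: No (rating = 4, stock = 3).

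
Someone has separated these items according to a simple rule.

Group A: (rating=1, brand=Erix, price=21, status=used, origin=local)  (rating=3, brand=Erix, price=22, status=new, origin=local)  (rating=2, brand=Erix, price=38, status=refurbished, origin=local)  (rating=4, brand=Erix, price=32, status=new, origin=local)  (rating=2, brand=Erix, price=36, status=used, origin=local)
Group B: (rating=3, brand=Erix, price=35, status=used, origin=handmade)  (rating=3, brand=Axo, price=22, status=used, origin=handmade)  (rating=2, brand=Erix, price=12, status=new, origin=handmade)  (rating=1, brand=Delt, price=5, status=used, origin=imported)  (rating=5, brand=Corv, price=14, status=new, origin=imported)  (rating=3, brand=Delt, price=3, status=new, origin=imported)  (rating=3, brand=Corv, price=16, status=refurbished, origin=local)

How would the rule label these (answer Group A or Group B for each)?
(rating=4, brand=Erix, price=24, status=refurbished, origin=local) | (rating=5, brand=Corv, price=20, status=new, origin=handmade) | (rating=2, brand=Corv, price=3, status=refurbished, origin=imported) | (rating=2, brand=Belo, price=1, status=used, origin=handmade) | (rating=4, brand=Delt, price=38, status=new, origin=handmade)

Group A, Group B, Group B, Group B, Group B

The classifier is using: origin is local AND brand is Erix.
(rating=4, brand=Erix, price=24, status=refurbished, origin=local): Group A (origin is local, brand is Erix). (rating=5, brand=Corv, price=20, status=new, origin=handmade): Group B (origin is handmade, brand is Corv). (rating=2, brand=Corv, price=3, status=refurbished, origin=imported): Group B (origin is imported, brand is Corv). (rating=2, brand=Belo, price=1, status=used, origin=handmade): Group B (origin is handmade, brand is Belo). (rating=4, brand=Delt, price=38, status=new, origin=handmade): Group B (origin is handmade, brand is Delt).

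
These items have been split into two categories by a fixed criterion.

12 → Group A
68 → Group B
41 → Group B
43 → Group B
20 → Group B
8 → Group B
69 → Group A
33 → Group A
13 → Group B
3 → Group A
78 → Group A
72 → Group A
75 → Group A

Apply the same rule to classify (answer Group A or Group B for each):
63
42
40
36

Group A, Group A, Group B, Group A

One predicate separates the groups cleanly: multiple of 3.
63: Group A (63 = 3·21). 42: Group A (42 = 3·14). 40: Group B (40 = 3·13 + 1). 36: Group A (36 = 3·12).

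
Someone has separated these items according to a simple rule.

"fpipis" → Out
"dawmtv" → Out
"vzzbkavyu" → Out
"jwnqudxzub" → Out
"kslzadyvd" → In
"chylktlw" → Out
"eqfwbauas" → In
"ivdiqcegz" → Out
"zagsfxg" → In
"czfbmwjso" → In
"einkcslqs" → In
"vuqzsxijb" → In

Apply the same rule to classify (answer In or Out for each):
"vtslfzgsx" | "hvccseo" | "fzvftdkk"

In, In, Out

All 'In' examples share one property — odd length AND contains 's' — and every 'Out' example lacks it.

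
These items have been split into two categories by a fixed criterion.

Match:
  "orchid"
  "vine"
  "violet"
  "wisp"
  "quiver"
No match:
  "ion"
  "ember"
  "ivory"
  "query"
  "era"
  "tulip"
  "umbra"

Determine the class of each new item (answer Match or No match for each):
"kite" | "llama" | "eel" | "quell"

Match, No match, No match, No match

The rule appears to be: even length.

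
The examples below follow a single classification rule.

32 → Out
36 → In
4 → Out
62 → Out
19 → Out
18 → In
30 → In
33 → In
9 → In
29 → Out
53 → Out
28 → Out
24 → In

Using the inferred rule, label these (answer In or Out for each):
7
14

The rule appears to be: multiple of 3.

Out, Out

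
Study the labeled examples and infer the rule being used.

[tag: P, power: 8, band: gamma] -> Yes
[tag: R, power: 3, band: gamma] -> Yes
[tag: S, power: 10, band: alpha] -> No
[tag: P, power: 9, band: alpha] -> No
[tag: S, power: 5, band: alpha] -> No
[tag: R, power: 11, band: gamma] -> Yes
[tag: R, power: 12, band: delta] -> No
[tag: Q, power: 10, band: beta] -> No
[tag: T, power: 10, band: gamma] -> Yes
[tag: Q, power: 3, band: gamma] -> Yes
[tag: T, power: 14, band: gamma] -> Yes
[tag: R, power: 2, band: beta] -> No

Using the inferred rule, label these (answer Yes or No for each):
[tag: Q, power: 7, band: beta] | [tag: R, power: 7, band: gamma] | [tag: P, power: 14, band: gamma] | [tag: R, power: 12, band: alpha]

Looking at the examples, the only property every 'Yes' case has and every 'No' case lacks is: band is gamma.
[tag: Q, power: 7, band: beta]: No (band is beta). [tag: R, power: 7, band: gamma]: Yes (band is gamma). [tag: P, power: 14, band: gamma]: Yes (band is gamma). [tag: R, power: 12, band: alpha]: No (band is alpha).

No, Yes, Yes, No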